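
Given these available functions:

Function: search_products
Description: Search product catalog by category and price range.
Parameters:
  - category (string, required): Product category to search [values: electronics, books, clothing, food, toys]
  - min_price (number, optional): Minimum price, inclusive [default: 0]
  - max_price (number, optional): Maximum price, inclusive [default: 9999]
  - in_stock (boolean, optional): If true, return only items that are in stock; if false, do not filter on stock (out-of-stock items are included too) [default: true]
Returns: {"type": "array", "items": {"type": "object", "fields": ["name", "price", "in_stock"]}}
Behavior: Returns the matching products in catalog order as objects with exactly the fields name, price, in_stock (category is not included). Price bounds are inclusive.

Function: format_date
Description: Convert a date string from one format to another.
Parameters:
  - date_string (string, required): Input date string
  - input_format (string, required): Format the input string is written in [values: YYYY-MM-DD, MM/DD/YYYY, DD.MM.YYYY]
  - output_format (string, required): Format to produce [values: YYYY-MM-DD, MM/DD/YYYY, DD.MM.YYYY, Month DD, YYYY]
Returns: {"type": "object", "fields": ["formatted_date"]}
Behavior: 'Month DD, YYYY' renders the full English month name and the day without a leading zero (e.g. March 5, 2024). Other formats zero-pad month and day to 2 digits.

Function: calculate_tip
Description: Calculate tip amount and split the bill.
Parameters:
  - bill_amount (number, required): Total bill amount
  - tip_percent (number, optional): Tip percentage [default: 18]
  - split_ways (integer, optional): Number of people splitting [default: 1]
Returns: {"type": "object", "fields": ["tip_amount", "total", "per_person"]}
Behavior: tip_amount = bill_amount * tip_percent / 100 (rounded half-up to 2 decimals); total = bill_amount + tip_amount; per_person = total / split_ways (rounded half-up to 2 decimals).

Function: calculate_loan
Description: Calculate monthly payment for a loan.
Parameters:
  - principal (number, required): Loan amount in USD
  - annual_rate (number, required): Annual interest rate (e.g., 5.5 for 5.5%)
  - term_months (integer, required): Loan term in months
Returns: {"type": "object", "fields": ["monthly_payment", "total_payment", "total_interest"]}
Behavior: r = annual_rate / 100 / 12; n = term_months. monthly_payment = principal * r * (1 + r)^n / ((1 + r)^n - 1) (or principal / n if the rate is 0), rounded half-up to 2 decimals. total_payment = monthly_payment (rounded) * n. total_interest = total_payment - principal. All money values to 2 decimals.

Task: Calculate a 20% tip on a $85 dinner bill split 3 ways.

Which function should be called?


The task needs a function whose description is: Calculate tip amount and split the bill.
calculate_tip


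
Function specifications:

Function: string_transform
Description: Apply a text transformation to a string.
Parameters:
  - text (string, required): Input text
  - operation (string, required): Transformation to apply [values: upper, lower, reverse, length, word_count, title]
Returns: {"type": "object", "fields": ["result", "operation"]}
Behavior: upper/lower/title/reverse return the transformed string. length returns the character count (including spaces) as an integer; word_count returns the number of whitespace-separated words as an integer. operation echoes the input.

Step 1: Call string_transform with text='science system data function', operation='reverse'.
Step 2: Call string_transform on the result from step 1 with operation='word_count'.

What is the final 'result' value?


Step 1: string_transform(text='science system data function', operation='reverse')
  -> result = 'noitcnuf atad metsys ecneics'
Step 2: string_transform(text='noitcnuf atad metsys ecneics', operation='word_count')
  words: noitcnuf, atad, metsys, ecneics -> 4
  -> result = 4
4


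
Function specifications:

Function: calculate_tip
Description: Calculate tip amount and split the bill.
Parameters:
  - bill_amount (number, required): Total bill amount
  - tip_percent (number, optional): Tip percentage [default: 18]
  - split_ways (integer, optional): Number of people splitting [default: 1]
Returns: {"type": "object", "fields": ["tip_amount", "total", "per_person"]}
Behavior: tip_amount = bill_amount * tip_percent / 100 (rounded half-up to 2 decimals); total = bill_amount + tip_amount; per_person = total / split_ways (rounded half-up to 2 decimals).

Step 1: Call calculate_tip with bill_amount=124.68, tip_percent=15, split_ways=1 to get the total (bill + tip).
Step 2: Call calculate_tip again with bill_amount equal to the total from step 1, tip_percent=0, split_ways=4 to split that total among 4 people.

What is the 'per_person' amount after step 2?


Step 1: calculate_tip(bill_amount=124.68, tip_percent=15, split_ways=1)
  tip_amount = 124.68 * 15/100 = 18.702 -> 18.70
  total = 124.68 + 18.70 = 143.38
  per_person = 143.38 / 1 = 143.38 -> 143.38
  -> total = 143.38
Step 2: calculate_tip(bill_amount=143.38, tip_percent=0, split_ways=4)
  tip_amount = 143.38 * 0/100 = 0 -> 0.00
  total = 143.38 + 0.00 = 143.38
  per_person = 143.38 / 4 = 35.845 -> 35.85
  -> per_person = 35.85
$35.85


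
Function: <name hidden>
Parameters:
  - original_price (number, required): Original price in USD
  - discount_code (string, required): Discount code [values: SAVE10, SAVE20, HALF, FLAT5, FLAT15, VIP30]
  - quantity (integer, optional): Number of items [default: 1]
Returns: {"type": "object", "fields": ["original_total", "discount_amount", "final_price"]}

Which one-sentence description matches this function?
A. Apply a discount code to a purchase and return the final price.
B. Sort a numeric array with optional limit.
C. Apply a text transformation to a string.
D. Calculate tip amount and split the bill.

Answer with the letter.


Parameters original_price, discount_code, quantity and return ["original_total", "discount_amount", "final_price"] fit: Apply a discount code to a purchase and return the final price.
A


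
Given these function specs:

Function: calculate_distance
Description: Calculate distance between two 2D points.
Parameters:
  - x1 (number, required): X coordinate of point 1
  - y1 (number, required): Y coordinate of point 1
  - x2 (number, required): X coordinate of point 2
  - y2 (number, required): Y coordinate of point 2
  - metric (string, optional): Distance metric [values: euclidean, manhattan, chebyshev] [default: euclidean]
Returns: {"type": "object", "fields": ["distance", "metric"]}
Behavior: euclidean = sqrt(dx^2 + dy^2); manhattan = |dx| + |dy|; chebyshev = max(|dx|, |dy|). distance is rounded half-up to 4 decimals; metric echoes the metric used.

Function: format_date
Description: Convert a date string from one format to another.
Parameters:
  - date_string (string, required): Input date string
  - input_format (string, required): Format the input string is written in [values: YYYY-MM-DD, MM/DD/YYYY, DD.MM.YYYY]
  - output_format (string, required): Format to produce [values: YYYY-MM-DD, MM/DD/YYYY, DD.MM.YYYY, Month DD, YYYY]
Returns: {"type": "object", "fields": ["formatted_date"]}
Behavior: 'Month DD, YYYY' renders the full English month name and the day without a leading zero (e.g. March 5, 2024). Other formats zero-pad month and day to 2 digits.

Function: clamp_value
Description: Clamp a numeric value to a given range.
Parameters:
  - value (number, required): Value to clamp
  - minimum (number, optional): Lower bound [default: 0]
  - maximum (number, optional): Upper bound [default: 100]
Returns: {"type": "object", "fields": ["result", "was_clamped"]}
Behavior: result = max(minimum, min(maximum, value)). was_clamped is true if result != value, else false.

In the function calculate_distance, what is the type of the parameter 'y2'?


The calculate_distance spec declares:
  - y2 (number, required): Y coordinate of point 2
Type:
number


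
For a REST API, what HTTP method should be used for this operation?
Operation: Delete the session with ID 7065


GET = read, POST = create, PUT = update/replace, DELETE = remove
This operation is a removal.
DELETE


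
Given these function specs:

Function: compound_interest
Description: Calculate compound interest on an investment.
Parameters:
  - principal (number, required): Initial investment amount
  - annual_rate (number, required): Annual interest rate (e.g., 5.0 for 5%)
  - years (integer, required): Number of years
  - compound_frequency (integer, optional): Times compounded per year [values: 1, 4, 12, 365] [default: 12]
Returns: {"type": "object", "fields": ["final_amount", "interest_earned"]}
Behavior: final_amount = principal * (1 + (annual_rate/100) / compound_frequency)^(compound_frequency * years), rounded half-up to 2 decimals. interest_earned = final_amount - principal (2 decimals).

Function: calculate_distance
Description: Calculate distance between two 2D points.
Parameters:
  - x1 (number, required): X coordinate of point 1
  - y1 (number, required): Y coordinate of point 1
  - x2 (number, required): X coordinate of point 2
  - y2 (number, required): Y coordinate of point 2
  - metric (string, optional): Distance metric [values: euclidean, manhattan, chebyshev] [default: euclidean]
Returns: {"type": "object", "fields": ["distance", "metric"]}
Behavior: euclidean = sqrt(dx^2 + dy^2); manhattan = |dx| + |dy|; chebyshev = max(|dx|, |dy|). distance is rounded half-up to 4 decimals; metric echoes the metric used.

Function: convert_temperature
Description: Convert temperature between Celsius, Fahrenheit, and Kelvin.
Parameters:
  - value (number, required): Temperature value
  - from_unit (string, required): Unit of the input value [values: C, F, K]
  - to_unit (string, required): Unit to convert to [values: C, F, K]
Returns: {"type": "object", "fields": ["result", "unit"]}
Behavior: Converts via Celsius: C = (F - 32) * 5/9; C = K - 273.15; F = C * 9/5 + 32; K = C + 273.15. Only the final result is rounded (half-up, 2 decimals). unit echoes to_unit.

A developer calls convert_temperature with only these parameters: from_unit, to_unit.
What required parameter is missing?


Required parameters: value, from_unit, to_unit
Provided: from_unit, to_unit
Missing: value
value


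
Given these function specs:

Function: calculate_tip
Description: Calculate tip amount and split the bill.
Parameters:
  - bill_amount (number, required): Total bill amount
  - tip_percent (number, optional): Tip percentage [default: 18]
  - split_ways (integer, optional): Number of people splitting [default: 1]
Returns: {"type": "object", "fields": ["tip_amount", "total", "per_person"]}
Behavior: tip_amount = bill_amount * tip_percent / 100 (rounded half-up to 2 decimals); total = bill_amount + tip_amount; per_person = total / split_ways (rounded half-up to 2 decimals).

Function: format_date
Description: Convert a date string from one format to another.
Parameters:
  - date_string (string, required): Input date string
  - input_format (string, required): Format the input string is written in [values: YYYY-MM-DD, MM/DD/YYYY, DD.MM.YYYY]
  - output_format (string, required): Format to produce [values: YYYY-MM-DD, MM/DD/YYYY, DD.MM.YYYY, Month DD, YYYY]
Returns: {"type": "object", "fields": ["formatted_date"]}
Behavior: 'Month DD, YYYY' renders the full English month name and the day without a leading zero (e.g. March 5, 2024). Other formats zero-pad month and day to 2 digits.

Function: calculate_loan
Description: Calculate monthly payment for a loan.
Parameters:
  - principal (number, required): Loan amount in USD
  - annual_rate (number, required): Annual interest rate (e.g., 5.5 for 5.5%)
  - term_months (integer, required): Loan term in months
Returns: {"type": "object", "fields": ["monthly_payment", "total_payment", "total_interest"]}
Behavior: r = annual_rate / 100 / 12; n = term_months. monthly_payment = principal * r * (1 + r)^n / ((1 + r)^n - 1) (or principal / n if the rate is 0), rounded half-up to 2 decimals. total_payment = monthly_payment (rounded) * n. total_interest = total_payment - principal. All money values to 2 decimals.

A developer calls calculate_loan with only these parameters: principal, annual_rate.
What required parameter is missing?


Required parameters: principal, annual_rate, term_months
Provided: principal, annual_rate
Missing: term_months
term_months


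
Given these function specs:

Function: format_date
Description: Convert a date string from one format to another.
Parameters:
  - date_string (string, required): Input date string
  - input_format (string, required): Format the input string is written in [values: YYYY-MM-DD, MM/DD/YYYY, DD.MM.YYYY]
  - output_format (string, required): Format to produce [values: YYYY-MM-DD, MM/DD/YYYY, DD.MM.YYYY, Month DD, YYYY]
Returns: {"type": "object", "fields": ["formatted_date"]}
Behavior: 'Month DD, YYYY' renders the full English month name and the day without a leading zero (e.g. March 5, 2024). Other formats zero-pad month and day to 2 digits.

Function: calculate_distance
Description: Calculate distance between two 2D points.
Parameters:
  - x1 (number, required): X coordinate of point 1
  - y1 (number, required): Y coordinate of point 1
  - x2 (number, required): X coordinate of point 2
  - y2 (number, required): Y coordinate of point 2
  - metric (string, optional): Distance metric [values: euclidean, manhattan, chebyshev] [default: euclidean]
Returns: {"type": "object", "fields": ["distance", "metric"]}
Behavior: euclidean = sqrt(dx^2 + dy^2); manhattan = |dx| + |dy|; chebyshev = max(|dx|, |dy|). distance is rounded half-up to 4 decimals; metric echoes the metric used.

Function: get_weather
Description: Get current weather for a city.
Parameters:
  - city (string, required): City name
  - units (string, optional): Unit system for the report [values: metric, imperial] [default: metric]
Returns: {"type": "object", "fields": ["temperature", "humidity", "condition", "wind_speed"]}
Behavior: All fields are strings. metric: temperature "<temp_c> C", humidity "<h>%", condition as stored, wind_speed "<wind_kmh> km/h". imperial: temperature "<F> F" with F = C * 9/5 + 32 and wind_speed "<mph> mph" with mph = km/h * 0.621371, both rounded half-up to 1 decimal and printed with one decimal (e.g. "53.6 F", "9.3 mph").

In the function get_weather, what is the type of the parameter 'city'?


The get_weather spec declares:
  - city (string, required): City name
Type:
string


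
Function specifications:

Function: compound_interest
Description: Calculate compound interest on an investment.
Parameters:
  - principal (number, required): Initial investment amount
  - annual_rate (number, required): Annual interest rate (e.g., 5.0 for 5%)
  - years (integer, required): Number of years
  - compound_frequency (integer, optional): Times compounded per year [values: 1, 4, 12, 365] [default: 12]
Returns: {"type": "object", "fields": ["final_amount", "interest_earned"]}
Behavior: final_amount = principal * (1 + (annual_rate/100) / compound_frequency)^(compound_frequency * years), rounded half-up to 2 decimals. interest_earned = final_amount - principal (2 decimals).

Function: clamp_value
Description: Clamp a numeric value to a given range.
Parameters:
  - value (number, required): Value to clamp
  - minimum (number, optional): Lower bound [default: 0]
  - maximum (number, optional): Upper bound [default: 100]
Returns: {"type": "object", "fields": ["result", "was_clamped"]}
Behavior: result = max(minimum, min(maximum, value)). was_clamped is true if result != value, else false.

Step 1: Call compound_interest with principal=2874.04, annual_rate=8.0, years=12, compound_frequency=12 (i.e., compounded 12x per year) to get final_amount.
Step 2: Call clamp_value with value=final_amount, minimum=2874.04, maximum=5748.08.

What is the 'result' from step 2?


Step 1: compound_interest
  rate per period = 8.0/100/12 = 0.006666666667 (keep full precision); periods = 12 * 12 = 144
  (1 + 0.006666666667)^144 = 2.60338924
  final_amount = 2874.04 * 2.60338924 = 7482.244823 -> 7482.24
  interest_earned = 7482.24 - 2874.04 = 4608.20
  -> final_amount = 7482.24
Step 2: clamp_value(value=7482.24, minimum=2874.04, maximum=5748.08)
  result = max(2874.04, min(5748.08, 7482.24)) = max(2874.04, 5748.08) = 5748.08
  was_clamped = (5748.08 != 7482.24) = true
  -> result = 5748.08
5748.08


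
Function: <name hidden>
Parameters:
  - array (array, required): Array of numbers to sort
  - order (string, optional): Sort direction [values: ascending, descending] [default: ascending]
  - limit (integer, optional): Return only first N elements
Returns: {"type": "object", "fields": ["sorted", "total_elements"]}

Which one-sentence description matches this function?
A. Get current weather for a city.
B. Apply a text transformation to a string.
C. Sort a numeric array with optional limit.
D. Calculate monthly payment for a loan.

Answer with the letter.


Parameters array, order, limit and return ["sorted", "total_elements"] fit: Sort a numeric array with optional limit.
C


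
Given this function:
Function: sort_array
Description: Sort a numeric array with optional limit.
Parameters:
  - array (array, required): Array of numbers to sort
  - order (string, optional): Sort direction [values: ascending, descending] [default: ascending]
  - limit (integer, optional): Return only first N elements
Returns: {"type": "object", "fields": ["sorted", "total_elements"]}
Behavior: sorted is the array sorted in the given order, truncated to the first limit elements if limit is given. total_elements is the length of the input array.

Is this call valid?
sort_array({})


Checking required parameters...
Missing required parameter: array
Invalid - missing required parameter 'array'


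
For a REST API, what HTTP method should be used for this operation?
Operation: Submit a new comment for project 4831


GET = read, POST = create, PUT = update/replace, DELETE = remove
This operation is a create.
POST


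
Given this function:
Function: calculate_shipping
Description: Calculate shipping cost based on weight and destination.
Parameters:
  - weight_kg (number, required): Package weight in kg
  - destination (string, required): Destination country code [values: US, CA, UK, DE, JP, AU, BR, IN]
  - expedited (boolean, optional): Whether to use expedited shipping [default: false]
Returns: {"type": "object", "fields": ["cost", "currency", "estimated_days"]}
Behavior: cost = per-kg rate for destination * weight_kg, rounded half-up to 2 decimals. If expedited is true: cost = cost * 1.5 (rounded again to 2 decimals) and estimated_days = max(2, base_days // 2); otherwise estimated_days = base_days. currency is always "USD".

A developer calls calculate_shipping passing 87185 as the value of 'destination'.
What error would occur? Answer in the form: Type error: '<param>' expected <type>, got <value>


Spec: 'destination' is declared as string; 87185 is an integer.
Type error: 'destination' expected string, got 87185


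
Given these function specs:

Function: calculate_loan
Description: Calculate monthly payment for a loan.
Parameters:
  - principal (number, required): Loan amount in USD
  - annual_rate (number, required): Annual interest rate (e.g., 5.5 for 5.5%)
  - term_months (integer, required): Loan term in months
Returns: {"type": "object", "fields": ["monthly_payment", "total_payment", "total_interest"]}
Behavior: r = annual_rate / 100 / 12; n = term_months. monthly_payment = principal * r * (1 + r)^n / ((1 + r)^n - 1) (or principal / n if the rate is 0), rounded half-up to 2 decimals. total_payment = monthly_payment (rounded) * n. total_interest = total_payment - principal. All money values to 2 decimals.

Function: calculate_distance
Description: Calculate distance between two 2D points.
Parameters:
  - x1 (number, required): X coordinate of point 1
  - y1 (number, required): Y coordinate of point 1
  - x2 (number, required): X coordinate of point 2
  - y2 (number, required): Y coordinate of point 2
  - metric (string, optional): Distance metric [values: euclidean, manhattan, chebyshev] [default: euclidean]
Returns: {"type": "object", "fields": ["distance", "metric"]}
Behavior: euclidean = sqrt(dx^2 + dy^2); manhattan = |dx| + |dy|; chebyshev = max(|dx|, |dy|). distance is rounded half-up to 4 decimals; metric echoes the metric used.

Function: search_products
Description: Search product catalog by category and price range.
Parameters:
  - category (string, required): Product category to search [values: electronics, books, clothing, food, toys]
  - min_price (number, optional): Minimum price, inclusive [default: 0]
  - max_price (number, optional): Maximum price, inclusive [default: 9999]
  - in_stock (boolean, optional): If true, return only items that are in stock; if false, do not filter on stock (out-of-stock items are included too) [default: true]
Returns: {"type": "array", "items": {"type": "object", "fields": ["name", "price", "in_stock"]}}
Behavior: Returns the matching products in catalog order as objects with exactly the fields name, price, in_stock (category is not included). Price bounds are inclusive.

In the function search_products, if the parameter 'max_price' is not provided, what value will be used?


The search_products spec declares:
  - max_price (number, optional): Maximum price, inclusive [default: 9999]
Default:
9999


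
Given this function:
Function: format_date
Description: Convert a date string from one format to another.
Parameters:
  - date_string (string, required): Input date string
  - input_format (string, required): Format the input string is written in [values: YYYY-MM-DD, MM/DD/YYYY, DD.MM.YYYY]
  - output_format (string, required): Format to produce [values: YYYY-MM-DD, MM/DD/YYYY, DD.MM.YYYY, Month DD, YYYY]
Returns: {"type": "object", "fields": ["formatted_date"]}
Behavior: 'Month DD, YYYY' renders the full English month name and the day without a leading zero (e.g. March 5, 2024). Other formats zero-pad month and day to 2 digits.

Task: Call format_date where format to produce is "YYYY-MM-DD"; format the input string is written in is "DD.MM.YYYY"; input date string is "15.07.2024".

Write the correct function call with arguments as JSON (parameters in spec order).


Mapping each described value to its parameter name:
  'Format to produce' -> output_format = "YYYY-MM-DD"
  'Format the input string is written in' -> input_format = "DD.MM.YYYY"
  'Input date string' -> date_string = "15.07.2024"
format_date({"date_string": "15.07.2024", "input_format": "DD.MM.YYYY", "output_format": "YYYY-MM-DD"})


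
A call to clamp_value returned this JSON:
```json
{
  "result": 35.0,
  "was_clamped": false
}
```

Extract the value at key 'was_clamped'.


false


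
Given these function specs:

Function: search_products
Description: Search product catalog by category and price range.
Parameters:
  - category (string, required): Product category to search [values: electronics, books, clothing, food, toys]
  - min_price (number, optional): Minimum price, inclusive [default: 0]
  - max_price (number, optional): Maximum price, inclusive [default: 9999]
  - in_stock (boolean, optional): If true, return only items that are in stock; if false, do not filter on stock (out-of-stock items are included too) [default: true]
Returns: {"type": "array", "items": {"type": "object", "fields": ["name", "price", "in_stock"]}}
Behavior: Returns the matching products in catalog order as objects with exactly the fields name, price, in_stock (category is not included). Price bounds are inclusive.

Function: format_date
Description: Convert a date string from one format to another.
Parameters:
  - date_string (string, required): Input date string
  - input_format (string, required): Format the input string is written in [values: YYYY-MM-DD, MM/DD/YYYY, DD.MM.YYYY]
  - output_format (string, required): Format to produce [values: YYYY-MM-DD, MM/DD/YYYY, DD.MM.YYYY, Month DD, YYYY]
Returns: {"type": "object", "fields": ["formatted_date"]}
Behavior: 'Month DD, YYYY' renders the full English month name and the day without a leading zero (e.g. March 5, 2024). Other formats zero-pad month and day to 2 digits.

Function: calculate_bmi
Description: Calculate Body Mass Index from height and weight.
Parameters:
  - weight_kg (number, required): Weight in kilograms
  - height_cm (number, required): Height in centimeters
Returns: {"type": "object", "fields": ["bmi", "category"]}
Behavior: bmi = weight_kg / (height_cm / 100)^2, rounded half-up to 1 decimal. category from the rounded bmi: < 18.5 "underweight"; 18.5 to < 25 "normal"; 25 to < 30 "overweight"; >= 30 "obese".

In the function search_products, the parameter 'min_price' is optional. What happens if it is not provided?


The search_products spec declares:
  - min_price (number, optional): Minimum price, inclusive [default: 0]
It defaults to 0


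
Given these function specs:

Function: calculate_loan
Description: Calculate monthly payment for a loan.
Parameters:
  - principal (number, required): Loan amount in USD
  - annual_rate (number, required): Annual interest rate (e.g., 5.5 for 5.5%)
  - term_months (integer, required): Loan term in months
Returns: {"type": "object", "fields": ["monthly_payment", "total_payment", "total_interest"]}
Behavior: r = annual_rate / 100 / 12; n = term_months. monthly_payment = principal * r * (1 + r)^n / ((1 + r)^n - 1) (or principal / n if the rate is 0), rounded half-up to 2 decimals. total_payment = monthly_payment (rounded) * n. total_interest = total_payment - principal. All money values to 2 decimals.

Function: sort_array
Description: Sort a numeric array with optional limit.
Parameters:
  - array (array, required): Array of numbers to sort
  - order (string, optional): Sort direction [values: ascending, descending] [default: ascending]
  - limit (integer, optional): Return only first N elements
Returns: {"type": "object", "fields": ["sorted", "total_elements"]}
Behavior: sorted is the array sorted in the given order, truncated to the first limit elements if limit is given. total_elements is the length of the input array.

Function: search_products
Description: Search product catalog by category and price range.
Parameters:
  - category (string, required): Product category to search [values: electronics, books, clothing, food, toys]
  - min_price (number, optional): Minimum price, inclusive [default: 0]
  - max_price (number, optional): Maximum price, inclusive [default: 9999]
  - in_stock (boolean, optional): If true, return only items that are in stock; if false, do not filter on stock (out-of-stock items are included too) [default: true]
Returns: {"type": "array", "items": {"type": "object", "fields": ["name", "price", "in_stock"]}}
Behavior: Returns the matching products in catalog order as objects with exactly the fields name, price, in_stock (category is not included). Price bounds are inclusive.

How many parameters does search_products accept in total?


Parameters of search_products: category (required), min_price (optional), max_price (optional), in_stock (optional)
Total:
4


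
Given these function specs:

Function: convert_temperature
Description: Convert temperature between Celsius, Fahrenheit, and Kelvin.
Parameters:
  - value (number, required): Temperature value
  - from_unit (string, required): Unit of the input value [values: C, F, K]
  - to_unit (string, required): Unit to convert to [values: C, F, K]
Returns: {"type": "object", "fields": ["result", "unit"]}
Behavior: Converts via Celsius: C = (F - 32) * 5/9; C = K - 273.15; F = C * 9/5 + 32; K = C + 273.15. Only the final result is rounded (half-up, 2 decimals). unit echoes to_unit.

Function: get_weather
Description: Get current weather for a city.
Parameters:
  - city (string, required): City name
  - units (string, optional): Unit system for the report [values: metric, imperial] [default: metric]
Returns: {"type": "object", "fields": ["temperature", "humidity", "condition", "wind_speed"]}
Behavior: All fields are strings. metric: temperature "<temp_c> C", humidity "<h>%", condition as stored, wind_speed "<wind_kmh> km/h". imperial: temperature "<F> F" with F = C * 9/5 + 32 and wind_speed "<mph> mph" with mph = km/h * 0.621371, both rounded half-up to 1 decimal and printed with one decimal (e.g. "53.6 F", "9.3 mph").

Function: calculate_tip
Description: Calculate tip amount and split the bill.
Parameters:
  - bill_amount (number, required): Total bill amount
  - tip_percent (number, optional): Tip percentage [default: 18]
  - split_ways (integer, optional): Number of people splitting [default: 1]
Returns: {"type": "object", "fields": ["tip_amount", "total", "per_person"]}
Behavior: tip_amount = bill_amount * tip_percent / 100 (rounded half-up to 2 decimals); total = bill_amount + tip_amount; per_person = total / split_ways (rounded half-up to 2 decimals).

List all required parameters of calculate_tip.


Parameters of calculate_tip and their required/optional flag:
  bill_amount: required
  tip_percent: optional
  split_ways: optional
bill_amount


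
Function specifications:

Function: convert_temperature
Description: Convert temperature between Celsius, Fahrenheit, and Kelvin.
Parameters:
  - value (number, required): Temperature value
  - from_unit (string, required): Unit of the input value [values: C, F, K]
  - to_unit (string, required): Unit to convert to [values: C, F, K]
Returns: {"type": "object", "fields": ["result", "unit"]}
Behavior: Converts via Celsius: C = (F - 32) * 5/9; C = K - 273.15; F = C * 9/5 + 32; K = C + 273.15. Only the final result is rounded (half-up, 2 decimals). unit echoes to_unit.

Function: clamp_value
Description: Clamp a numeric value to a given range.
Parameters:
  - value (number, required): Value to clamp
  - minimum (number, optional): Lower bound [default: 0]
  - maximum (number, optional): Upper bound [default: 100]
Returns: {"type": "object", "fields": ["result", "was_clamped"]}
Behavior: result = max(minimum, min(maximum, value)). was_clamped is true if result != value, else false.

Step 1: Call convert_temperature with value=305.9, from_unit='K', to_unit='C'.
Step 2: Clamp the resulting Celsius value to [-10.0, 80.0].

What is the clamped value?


Step 1: convert_temperature(value=305.9, from_unit=K, to_unit=C)
  To C: 305.9 - 273.15 = 32.75
  Target is C: 32.75
  Round to 2 decimals: 32.75
  -> result = 32.75 C
Step 2: clamp_value(value=32.75, minimum=-10.0, maximum=80.0)
  result = max(-10.0, min(80.0, 32.75)) = max(-10.0, 32.75) = 32.75
  was_clamped = (32.75 != 32.75) = false
  -> result = 32.75
32.75


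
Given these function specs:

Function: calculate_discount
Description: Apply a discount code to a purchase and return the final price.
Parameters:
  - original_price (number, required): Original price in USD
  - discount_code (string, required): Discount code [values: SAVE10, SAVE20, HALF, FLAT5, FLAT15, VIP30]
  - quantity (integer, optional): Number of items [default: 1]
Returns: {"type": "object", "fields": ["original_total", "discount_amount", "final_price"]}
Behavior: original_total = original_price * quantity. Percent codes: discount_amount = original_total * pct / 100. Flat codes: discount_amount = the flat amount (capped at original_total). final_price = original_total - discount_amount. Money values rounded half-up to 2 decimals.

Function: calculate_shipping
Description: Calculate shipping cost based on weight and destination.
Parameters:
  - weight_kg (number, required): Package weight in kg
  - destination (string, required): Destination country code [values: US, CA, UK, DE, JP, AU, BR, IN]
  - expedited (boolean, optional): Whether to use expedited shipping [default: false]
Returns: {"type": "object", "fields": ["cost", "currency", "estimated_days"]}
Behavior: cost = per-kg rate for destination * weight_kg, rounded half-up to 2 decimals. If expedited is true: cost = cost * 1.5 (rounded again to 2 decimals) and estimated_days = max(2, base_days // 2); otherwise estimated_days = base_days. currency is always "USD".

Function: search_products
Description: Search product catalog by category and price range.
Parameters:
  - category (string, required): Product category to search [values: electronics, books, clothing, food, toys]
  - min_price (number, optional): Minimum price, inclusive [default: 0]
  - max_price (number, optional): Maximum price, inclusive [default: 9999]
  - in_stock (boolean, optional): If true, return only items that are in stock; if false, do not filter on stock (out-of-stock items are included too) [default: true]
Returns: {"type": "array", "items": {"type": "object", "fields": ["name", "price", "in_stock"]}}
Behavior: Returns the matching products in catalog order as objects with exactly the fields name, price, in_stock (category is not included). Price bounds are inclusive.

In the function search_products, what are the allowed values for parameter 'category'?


The search_products spec declares:
  - category (string, required): Product category to search [values: electronics, books, clothing, food, toys]
Allowed values:
electronics, books, clothing, food, toys


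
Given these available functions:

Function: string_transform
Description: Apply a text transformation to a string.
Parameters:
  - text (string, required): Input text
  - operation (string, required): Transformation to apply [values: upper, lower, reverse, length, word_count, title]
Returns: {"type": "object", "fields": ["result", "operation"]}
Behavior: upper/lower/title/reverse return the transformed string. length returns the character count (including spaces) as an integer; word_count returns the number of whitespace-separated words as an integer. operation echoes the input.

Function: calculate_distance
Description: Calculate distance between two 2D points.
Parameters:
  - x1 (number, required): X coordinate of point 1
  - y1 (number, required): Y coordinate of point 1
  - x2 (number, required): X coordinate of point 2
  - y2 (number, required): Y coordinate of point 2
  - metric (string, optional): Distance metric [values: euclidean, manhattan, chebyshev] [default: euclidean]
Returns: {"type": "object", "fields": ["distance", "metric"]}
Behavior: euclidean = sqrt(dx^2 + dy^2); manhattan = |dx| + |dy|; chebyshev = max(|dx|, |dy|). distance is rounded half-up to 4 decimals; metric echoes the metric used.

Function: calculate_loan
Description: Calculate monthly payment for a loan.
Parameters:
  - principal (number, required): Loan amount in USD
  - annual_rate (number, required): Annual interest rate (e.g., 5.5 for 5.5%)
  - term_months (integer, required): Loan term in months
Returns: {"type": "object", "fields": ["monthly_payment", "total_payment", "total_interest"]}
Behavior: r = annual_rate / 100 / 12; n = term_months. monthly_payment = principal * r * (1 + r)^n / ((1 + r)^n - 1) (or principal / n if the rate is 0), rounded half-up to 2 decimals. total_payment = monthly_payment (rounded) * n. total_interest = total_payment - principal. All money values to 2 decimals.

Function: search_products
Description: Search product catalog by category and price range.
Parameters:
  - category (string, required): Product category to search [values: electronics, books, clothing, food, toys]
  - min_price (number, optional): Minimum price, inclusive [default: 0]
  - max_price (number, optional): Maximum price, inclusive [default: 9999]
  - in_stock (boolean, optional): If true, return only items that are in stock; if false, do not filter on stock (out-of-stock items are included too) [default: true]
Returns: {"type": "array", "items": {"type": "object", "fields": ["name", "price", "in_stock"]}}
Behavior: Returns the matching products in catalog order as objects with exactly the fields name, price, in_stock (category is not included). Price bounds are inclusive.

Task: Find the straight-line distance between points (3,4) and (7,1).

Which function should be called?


The task needs a function whose description is: Calculate distance between two 2D points.
calculate_distance


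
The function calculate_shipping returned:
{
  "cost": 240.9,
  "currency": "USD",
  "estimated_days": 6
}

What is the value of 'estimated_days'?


6


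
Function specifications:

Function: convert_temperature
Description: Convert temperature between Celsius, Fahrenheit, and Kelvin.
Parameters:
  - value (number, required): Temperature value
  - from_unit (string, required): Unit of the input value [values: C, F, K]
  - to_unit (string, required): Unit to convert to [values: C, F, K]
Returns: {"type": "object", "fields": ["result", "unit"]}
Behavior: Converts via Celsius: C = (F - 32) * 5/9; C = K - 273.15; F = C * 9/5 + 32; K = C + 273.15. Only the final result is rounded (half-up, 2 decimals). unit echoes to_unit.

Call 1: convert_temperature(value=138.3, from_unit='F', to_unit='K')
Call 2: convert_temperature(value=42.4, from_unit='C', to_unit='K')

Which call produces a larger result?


Call 1:
  To C: (138.3 - 32) * 5/9 = 59.055556
  To K: 59.055556 + 273.15 = 332.205556
  Round to 2 decimals: 332.21
  -> 332.21 K
Call 2:
  Input already in C: 42.4
  To K: 42.4 + 273.15 = 315.55
  Round to 2 decimals: 315.55
  -> 315.55 K
Call 1 (332.21 K)


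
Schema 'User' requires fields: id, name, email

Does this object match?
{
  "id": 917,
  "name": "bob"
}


Checking required fields...
Missing: email
Invalid - missing required field 'email'


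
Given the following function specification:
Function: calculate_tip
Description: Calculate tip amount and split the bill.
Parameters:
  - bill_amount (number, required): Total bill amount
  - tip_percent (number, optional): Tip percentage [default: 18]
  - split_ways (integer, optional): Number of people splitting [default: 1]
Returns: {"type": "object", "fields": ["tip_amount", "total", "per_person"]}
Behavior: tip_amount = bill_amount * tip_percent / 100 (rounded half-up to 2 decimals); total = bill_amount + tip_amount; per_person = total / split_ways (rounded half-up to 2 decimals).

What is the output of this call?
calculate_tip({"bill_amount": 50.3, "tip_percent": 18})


Defaults applied: split_ways=1
tip_amount = 50.3 * 18/100 = 9.054 -> 9.05
total = 50.3 + 9.05 = 59.35
per_person = 59.35 / 1 = 59.35 -> 59.35
Output:
{"tip_amount": 9.05, "total": 59.35, "per_person": 59.35}


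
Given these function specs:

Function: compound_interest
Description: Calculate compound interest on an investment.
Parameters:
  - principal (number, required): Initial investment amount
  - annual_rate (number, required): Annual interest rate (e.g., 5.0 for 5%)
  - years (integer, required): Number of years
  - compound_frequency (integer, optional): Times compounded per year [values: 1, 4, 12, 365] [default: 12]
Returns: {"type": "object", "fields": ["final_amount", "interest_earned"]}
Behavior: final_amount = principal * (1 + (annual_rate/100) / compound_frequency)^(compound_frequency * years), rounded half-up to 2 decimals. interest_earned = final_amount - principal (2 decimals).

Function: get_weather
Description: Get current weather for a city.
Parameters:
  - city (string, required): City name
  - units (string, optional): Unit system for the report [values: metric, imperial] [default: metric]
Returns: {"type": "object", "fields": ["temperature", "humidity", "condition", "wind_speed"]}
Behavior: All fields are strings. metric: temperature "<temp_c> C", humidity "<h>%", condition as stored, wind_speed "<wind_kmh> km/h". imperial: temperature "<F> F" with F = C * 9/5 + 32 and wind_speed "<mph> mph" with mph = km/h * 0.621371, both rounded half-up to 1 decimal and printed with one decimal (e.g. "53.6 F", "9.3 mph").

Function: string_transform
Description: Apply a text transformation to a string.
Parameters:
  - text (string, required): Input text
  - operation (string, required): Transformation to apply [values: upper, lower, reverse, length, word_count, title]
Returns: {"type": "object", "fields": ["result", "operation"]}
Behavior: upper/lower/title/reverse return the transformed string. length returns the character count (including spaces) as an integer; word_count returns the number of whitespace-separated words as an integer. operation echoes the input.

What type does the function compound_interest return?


The compound_interest spec declares Returns: {"type": "object", "fields": ["final_amount", "interest_earned"]}
Type:
object


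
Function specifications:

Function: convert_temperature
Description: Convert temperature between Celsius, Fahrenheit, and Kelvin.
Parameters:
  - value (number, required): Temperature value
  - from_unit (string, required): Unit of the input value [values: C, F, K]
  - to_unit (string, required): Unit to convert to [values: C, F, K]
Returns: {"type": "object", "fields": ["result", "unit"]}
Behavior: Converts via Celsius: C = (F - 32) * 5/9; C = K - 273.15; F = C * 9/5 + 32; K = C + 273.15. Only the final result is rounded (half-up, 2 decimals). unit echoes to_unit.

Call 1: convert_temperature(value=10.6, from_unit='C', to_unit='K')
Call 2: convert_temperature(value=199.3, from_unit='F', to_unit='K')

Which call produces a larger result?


Call 1:
  Input already in C: 10.6
  To K: 10.6 + 273.15 = 283.75
  Round to 2 decimals: 283.75
  -> 283.75 K
Call 2:
  To C: (199.3 - 32) * 5/9 = 92.944444
  To K: 92.944444 + 273.15 = 366.094444
  Round to 2 decimals: 366.09
  -> 366.09 K
Call 2 (366.09 K)
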